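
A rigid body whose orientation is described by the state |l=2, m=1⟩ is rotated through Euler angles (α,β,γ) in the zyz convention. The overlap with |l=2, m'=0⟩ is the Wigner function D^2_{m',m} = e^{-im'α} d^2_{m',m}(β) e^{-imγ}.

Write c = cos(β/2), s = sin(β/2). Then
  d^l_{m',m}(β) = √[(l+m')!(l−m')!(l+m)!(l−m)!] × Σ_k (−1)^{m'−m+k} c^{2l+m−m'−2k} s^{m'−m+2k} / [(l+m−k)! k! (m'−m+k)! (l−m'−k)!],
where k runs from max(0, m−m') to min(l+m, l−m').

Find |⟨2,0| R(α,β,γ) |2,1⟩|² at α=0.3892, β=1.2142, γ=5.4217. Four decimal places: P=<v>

P=0.1605

D^2_{0,1}(0.3892,1.2142,5.4217) = e^{-i·0·0.3892}·d^2_{0,1}(1.2142)·e^{-i·1·5.4217}. Compute d first:
c=cos(1.2142/2)=0.821306, s=sin(1.2142/2)=0.570488; N=√[2·2·6·1]=4.898979
k∈{1,2} keeps every argument non-negative
  k=1: (−1)^0·4.8990/(2)·0.8213^3·0.5705^1 = +0.774171
  k=2: (−1)^1·4.8990/(2)·0.8213^1·0.5705^3 = -0.373526
d^2_{0,1}(1.2142) = +0.774171 -0.373526 = +0.400646
|D^2_{0,1}|² = |d^2_{0,1}(β)|² = (+0.400646)² = 0.160517 (the z-rotation phases have unit modulus)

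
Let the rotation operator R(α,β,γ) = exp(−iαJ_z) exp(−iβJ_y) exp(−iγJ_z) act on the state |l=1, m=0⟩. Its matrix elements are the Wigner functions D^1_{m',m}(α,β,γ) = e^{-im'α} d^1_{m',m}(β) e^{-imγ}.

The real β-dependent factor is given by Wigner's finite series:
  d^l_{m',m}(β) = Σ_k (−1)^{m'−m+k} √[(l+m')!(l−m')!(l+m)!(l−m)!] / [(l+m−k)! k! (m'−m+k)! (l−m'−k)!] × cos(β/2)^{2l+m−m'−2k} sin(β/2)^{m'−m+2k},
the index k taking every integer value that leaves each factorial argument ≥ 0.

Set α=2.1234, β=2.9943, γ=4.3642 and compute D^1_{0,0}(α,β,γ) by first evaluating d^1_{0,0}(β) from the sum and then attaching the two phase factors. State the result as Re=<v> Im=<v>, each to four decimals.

Re=-0.9892 Im=0.0000

D^1_{0,0}(2.1234,2.9943,4.3642) = e^{-i·0·2.1234}·d^1_{0,0}(2.9943)·e^{-i·0·4.3642}. Compute d first:
With c≡cos(β/2)=0.073580 and s≡sin(β/2)=0.997289, N=[1·1·1·1]^{1/2}=1.000000
k: max(0,(0)−(0))=0 … min(1+(0),1−(0))=1
  k=0: (−1)^0·1.0000/(1)·0.0736^2·0.9973^0 = +0.005414
  k=1: (−1)^1·1.0000/(1)·0.0736^0·0.9973^2 = -0.994586
d^1_{0,0}(2.9943) = +0.005414 -0.994586 = -0.989172
D = (+1.000000+0.000000i)·(-0.989172)·(+1.000000+0.000000i) = -0.989172+0.000000i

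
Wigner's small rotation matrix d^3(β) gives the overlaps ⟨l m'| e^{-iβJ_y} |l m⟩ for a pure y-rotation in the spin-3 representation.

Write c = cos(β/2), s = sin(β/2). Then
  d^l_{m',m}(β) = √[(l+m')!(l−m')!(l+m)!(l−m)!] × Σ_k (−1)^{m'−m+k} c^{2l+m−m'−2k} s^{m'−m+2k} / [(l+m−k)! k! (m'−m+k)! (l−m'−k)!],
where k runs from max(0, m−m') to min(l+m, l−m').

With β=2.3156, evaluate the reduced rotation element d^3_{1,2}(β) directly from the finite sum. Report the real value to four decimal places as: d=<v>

d=-0.2840

d^3_{1,2}(β=2.3156) via Wigner's sum:
With c≡cos(β/2)=0.401356 and s≡sin(β/2)=0.915922, N=[24·2·120·1]^{1/2}=75.894664
The bounds max(0,m−m')=1 and min(l+m,l−m')=2 give 2 terms
  k=1: (−1)^0·75.8947/(24)·0.4014^5·0.9159^1 = +0.030165
  k=2: (−1)^1·75.8947/(12)·0.4014^3·0.9159^3 = -0.314191
d^3_{1,2}(2.3156) = +0.030165 -0.314191 = -0.284026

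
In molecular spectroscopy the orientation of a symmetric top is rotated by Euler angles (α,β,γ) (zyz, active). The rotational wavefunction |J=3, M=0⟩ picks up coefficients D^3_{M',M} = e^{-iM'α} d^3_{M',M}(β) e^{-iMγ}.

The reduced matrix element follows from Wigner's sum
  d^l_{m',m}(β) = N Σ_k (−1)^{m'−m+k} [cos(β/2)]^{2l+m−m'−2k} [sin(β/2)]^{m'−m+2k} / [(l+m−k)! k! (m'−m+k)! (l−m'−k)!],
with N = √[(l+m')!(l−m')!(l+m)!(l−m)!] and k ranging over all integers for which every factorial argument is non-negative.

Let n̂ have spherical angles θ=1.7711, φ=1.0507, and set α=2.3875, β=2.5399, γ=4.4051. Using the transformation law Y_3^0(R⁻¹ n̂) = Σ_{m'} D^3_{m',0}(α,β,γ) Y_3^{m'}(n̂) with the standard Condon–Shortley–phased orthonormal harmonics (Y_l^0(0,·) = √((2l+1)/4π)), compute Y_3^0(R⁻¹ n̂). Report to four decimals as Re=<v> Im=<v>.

Re=-0.2809 Im=0.0000

Need the full column D^3_{m',0} for m'=−3..3 at α=2.3875, β=2.5399, γ=4.4051.
cos(β/2)=0.296329, sin(β/2)=0.955086
d^3_{-3,0}: single k=3 term ⇒ +0.101383;  D = +0.064650+0.078095i
d^3_{-2,0}: k∈[2..3] ⇒ +0.038525 -0.400201 = -0.361676;  D = -0.022630+0.360967i
d^3_{-1,0}: k∈[1..3] ⇒ +0.007560 -0.235592 +0.815787 = +0.587755;  D = -0.428410+0.402393i
d^3_{0,0}: k∈[0..3] ⇒ +0.000677 -0.063303 +0.657597 -0.759023 = -0.164052;  D = -0.164052+0.000000i
d^3_{1,0}: k∈[0..2] ⇒ -0.007560 +0.235592 -0.815787 = -0.587755;  D = +0.428410+0.402393i
d^3_{2,0}: k∈[0..1] ⇒ +0.038525 -0.400201 = -0.361676;  D = -0.022630-0.360967i
d^3_{3,0}: single k=0 term ⇒ -0.101383;  D = -0.064650+0.078095i
Y_3^{m'}(θ=1.7711,φ=1.0507) and Σ D·Y over m':
  (+0.0646+0.0781i)·(-0.3927+0.0041i)  (-0.0226+0.3610i)·(+0.0988+0.1684i)  (-0.4284+0.4024i)·(-0.1262+0.2204i)  (-0.1641+0.0000i)·(+0.2081+0.0000i)  (+0.4284+0.4024i)·(+0.1262+0.2204i)  (-0.0226-0.3610i)·(+0.0988-0.1684i)  (-0.0646+0.0781i)·(+0.3927+0.0041i)
Y_3^0(R⁻¹ n̂) = -0.280861-0.000000i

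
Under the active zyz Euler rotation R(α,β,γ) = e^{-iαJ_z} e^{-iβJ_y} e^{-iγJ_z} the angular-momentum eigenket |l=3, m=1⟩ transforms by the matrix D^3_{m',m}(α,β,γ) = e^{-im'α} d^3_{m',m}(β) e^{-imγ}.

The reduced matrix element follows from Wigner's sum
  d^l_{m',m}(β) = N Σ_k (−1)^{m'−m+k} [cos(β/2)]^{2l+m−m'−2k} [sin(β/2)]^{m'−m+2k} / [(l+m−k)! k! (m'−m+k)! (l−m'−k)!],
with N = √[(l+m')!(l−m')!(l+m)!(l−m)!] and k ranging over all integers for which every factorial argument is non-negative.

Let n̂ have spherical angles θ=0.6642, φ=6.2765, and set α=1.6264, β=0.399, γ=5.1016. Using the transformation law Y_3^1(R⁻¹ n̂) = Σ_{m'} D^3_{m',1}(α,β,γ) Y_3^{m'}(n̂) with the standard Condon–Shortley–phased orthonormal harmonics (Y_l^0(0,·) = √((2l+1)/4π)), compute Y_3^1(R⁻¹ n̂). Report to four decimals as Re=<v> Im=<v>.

Re=-0.2167 Im=0.2707

Need the full column D^3_{m',1} for m'=−3..3 at α=1.6264, β=0.399, γ=5.1016.
cos(β/2)=0.980166, sin(β/2)=0.198179
d^3_{-3,1}: single k=4 term ⇒ +0.005740;  D = +0.005598-0.001266i
d^3_{-2,1}: k∈[3..4] ⇒ +0.046356 -0.000948 = +0.045408;  D = -0.012462-0.043665i
d^3_{-1,1}: k∈[2..4] ⇒ +0.217503 -0.011856 +0.000061 = +0.205708;  D = -0.194367+0.067360i
d^3_{0,1}: k∈[1..3] ⇒ +0.621079 -0.076170 +0.001038 = +0.545946;  D = +0.207164+0.505114i
d^3_{1,1}: k∈[0..2] ⇒ +0.886742 -0.290004 +0.008892 = +0.605629;  D = +0.546696-0.260597i
d^3_{2,1}: k∈[0..1] ⇒ -0.566965 +0.046356 = -0.520609;  D = +0.249784+0.456773i
d^3_{3,1}: single k=0 term ⇒ +0.140398;  D = -0.119248+0.074104i
Y_3^{m'}(θ=0.6642,φ=6.2765) and Σ D·Y over m':
  (+0.0056-0.0013i)·(+0.0977+0.0020i)  (-0.0125-0.0437i)·(+0.3058+0.0041i)  (-0.1944+0.0674i)·(+0.4184+0.0028i)  (+0.2072+0.5051i)·(+0.0294+0.0000i)  (+0.5467-0.2606i)·(-0.4184+0.0028i)  (+0.2498+0.4568i)·(+0.3058-0.0041i)  (-0.1192+0.0741i)·(-0.0977+0.0020i)
Y_3^1(R⁻¹ n̂) = -0.216736+0.270694i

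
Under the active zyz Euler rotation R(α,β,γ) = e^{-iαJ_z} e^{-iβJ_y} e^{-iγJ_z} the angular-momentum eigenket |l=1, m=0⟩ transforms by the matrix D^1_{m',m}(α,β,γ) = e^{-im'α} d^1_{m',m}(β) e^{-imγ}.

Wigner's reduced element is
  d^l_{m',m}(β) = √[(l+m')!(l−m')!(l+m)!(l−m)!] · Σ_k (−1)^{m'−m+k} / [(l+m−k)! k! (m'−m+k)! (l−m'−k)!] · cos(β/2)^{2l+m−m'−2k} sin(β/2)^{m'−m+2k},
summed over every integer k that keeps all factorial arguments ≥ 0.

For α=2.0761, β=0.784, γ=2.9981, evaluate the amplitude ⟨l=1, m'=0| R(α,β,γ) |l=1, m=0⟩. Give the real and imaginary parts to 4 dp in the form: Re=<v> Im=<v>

D^1_{0,0}(2.0761,0.784,2.9981) = e^{-i·0·2.0761}·d^1_{0,0}(0.784)·e^{-i·0·2.9981}. Compute d first:
Half-angle: c=0.924147, s=0.382037. N=√(1·1·1·1)=1.000000
Admissible k: 0..1 (factorial args all ≥0)
  k=0: (−1)^0·1.0000/(1)·0.9241^2·0.3820^0 = +0.854047
  k=1: (−1)^1·1.0000/(1)·0.9241^0·0.3820^2 = -0.145953
d^1_{0,0}(0.784) = +0.854047 -0.145953 = +0.708095
Attach z-rotation phases: D = e^{-i(0)(2.0761)}·(+0.708095)·e^{-i(0)(2.9981)} = +0.708095+0.000000i

Re=0.7081 Im=0.0000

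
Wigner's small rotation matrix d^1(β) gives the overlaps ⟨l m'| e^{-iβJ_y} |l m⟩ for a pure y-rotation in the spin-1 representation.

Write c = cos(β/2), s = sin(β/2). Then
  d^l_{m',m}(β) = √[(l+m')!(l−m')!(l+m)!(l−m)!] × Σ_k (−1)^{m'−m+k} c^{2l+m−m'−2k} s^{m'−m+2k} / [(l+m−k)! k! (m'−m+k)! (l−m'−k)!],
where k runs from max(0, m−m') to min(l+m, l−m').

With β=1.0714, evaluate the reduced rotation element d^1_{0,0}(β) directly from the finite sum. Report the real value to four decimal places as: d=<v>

d=0.4789

d^1_{0,0}(β=1.0714) via Wigner's sum:
Half-angle: c=0.859912, s=0.510443. N=√(1·1·1·1)=1.000000
Admissible k: 0..1 (factorial args all ≥0)
  k=0: (−1)^0·1.0000/(1)·0.8599^2·0.5104^0 = +0.739448
  k=1: (−1)^1·1.0000/(1)·0.8599^0·0.5104^2 = -0.260552
d^1_{0,0}(1.0714) = +0.739448 -0.260552 = +0.478896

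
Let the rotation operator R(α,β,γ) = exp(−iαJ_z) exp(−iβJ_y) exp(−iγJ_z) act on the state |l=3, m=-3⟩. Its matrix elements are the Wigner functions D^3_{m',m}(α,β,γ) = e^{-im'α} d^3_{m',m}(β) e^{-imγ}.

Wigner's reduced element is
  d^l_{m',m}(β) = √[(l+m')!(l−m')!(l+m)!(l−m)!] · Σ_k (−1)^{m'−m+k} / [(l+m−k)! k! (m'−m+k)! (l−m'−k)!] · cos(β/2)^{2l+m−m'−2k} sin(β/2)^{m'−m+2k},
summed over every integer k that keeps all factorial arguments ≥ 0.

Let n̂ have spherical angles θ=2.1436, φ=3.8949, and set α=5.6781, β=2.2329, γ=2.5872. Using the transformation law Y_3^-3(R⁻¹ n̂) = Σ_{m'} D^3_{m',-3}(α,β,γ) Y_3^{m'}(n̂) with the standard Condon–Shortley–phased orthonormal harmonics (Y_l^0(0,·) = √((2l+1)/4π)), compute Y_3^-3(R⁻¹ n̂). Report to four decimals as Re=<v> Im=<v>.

Re=-0.1001 Im=-0.3811

Need the full column D^3_{m',-3} for m'=−3..3 at α=5.6781, β=2.2329, γ=2.5872.
cos(β/2)=0.438875, sin(β/2)=0.898548
d^3_{-3,-3}: single k=0 term ⇒ +0.007146;  D = +0.006744-0.002362i
d^3_{-2,-3}: single k=0 term ⇒ -0.035836;  D = -0.034555-0.009498i
d^3_{-1,-3}: single k=0 term ⇒ +0.116009;  D = +0.074510+0.088918i
d^3_{0,-3}: single k=0 term ⇒ -0.274259;  D = -0.025301-0.273090i
d^3_{1,-3}: single k=0 term ⇒ +0.486287;  D = -0.238541+0.423761i
d^3_{2,-3}: single k=0 term ⇒ -0.629685;  D = +0.566172-0.275595i
d^3_{3,-3}: single k=0 term ⇒ +0.526318;  D = -0.520243-0.079733i
Y_3^{m'}(θ=2.1436,φ=3.8949) and Σ D·Y over m':
  (+0.0067-0.0024i)·(+0.1575+0.1911i)  (-0.0346-0.0095i)·(-0.0251+0.3904i)  (+0.0745+0.0889i)·(-0.0929+0.0871i)  (-0.0253-0.2731i)·(+0.3097+0.0000i)  (-0.2385+0.4238i)·(+0.0929+0.0871i)  (+0.5662-0.2756i)·(-0.0251-0.3904i)  (-0.5202-0.0797i)·(-0.1575+0.1911i)
Y_3^-3(R⁻¹ n̂) = -0.100108-0.381088i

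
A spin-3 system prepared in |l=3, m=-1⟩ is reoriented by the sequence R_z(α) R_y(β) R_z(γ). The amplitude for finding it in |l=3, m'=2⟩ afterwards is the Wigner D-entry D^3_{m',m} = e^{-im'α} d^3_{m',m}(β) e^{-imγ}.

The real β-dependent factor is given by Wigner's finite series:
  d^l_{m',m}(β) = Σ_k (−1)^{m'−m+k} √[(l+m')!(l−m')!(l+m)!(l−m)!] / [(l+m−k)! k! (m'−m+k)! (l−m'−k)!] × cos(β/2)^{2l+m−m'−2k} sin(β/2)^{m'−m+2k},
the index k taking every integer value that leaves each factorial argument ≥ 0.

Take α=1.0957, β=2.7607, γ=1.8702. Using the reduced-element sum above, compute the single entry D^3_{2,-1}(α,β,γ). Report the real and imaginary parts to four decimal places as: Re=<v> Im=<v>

Re=0.4799 Im=-0.1597

D^3_{2,-1}(1.0957,2.7607,1.8702) = e^{-i·2·1.0957}·d^3_{2,-1}(2.7607)·e^{-i·-1·1.8702}. Compute d first:
With c≡cos(β/2)=0.189297 and s≡sin(β/2)=0.981920, N=[120·1·2·24]^{1/2}=75.894664
k: max(0,(-1)−(2))=0 … min(3+(-1),3−(2))=1
  k=0: (−1)^3·75.8947/(12)·0.1893^3·0.9819^3 = -0.040615
  k=1: (−1)^4·75.8947/(24)·0.1893^1·0.9819^5 = +0.546417
d^3_{2,-1}(2.7607) = -0.040615 +0.546417 = +0.505802
D = (-0.581526-0.813528i)·(+0.505802)·(-0.294950+0.955513i) = +0.479934-0.159684i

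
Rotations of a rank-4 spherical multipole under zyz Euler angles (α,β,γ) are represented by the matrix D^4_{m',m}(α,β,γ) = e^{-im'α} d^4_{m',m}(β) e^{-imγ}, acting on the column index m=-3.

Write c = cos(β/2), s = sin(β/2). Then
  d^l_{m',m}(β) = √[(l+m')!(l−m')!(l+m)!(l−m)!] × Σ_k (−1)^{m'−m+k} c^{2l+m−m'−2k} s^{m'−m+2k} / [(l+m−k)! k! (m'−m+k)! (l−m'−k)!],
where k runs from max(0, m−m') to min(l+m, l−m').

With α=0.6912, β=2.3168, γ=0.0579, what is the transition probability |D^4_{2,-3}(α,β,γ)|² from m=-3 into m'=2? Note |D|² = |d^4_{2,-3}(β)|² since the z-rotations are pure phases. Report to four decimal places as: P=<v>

First d^4_{2,-3}(β=2.3168), then the phase factors e^{-i(2)α} and e^{-i(-3)γ}:
Half-angle: c=0.400806, s=0.916163. N=√(720·2·1·5040)=2693.993318
k∈{0,1} keeps every argument non-negative
  k=0: (−1)^5·2693.9933/(240)·0.4008^3·0.9162^5 = -0.466500
  k=1: (−1)^6·2693.9933/(720)·0.4008^1·0.9162^7 = +0.812470
d^4_{2,-3}(2.3168) = -0.466500 +0.812470 = +0.345970
|D^4_{2,-3}|² = |d^4_{2,-3}(β)|² = (+0.345970)² = 0.119695 (the z-rotation phases have unit modulus)

P=0.1197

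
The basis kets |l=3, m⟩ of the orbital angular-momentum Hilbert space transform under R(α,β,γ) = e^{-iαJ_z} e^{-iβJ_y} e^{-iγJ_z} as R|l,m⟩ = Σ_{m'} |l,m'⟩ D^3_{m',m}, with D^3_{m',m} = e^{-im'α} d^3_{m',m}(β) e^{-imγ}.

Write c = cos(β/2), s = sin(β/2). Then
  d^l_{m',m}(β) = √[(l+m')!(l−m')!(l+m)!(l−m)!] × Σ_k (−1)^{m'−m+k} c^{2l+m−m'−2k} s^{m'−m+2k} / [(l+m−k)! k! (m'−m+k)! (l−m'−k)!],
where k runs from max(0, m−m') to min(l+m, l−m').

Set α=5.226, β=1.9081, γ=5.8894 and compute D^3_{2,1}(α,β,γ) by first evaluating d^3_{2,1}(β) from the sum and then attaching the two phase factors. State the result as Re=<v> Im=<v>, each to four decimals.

Re=-0.4009 Im=0.2944

First d^3_{2,1}(β=1.9081), then the phase factors e^{-i(2)α} and e^{-i(1)γ}:
Half-angle: c=0.578384, s=0.815765. N=√(120·1·24·2)=75.894664
k: max(0,(1)−(2))=0 … min(3+(1),3−(2))=1
  k=0: (−1)^1·75.8947/(24)·0.5784^5·0.8158^1 = -0.166973
  k=1: (−1)^2·75.8947/(12)·0.5784^3·0.8158^3 = +0.664314
d^3_{2,1}(1.9081) = -0.166973 +0.664314 = +0.497341
D = (-0.517198+0.855866i)·(+0.497341)·(+0.923463+0.383687i) = -0.400856+0.294385i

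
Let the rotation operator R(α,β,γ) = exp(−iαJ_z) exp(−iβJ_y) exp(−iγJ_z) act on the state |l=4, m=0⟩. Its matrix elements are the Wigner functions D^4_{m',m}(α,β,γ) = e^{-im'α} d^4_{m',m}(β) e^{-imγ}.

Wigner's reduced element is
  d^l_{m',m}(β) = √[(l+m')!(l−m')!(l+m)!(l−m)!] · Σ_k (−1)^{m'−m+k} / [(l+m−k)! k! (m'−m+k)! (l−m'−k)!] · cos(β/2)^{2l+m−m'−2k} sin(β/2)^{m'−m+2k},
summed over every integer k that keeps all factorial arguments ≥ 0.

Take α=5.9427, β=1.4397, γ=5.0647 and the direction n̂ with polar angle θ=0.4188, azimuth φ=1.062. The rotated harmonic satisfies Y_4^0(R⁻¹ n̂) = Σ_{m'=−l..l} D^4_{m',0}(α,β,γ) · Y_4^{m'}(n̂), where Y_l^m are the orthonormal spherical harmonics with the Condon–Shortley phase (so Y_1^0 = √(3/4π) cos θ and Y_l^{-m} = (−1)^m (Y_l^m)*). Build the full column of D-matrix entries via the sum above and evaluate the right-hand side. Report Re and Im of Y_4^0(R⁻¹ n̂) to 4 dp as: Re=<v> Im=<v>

Need the full column D^4_{m',0} for m'=−4..4 at α=5.9427, β=1.4397, γ=5.0647.
cos(β/2)=0.751905, sin(β/2)=0.659272
d^4_{-4,0}: single k=4 term ⇒ +0.505194;  D = +0.104747-0.494216i
d^4_{-3,0}: k∈[3..4] ⇒ +0.814838 -0.626434 = +0.188405;  D = +0.098371-0.160685i
d^4_{-2,0}: k∈[2..4] ⇒ +0.745121 -1.527563 +0.440387 = -0.342056;  D = -0.265764+0.215340i
d^4_{-1,0}: k∈[1..4] ⇒ +0.400607 -1.847880 +1.420618 -0.182024 = -0.208679;  D = -0.196699+0.069687i
d^4_{0,0}: k∈[0..4] ⇒ +0.102165 -1.256683 +2.173761 -0.742733 +0.035688 = +0.312197;  D = +0.312197+0.000000i
d^4_{1,0}: k∈[0..3] ⇒ -0.400607 +1.847880 -1.420618 +0.182024 = +0.208679;  D = +0.196699+0.069687i
d^4_{2,0}: k∈[0..2] ⇒ +0.745121 -1.527563 +0.440387 = -0.342056;  D = -0.265764-0.215340i
d^4_{3,0}: k∈[0..1] ⇒ -0.814838 +0.626434 = -0.188405;  D = -0.098371-0.160685i
d^4_{4,0}: single k=0 term ⇒ +0.505194;  D = +0.104747+0.494216i
Y_4^{m'}(θ=0.4188,φ=1.062) and Σ D·Y over m':
  (+0.1047-0.4942i)·(-0.0054+0.0108i)  (+0.0984-0.1607i)·(-0.0768+0.0034i)  (-0.2658+0.2153i)·(-0.1408-0.2279i)  (-0.1967+0.0697i)·(+0.2434-0.4363i)  (+0.3122+0.0000i)·(+0.2478+0.0000i)  (+0.1967+0.0697i)·(-0.2434-0.4363i)  (-0.2658-0.2153i)·(-0.1408+0.2279i)  (-0.0984-0.1607i)·(+0.0768+0.0034i)  (+0.1047+0.4942i)·(-0.0054-0.0108i)
Y_4^0(R⁻¹ n̂) = +0.210948-0.000000i

Re=0.2109 Im=0.0000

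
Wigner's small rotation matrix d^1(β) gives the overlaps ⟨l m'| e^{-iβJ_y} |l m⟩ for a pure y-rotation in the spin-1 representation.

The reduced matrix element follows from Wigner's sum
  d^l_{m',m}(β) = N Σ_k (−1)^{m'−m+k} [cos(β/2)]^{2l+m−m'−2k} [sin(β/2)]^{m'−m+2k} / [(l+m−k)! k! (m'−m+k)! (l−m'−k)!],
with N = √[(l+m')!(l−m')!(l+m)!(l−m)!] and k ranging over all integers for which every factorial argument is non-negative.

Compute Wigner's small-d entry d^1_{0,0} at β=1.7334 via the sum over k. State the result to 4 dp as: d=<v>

d=-0.1619

d^1_{0,0}(β=1.7334) via Wigner's sum:
c=cos(1.7334/2)=0.647345, s=sin(1.7334/2)=0.762197; N=√[1·1·1·1]=1.000000
Admissible k: 0..1 (factorial args all ≥0)
  k=0: (−1)^0·1.0000/(1)·0.6473^2·0.7622^0 = +0.419056
  k=1: (−1)^1·1.0000/(1)·0.6473^0·0.7622^2 = -0.580944
d^1_{0,0}(1.7334) = +0.419056 -0.580944 = -0.161888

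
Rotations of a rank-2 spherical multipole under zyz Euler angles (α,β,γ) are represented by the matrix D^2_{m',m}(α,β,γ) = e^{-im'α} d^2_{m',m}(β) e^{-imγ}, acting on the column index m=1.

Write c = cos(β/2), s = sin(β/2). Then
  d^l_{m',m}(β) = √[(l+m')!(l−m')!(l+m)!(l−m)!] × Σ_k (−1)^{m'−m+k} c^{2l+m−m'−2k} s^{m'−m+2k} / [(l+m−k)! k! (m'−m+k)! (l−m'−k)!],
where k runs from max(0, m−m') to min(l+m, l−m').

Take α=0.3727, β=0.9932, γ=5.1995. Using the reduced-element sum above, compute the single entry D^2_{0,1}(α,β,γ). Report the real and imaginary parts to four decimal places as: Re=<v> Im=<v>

First d^2_{0,1}(β=0.9932), then the phase factors e^{-i(0)α} and e^{-i(1)γ}:
With c≡cos(β/2)=0.879208 and s≡sin(β/2)=0.476439, N=[2·2·6·1]^{1/2}=4.898979
The bounds max(0,m−m')=1 and min(l+m,l−m')=2 give 2 terms
  k=1: (−1)^0·4.8990/(2)·0.8792^3·0.4764^1 = +0.793153
  k=2: (−1)^1·4.8990/(2)·0.8792^1·0.4764^3 = -0.232910
d^2_{0,1}(0.9932) = +0.793153 -0.232910 = +0.560243
Phases: e^{-i·(0)·0.3727}=+1.000000+0.000000i, e^{-i·(1)·5.1995}=+0.468075+0.883689i ⇒ D=+0.262236+0.495080i

Re=0.2622 Im=0.4951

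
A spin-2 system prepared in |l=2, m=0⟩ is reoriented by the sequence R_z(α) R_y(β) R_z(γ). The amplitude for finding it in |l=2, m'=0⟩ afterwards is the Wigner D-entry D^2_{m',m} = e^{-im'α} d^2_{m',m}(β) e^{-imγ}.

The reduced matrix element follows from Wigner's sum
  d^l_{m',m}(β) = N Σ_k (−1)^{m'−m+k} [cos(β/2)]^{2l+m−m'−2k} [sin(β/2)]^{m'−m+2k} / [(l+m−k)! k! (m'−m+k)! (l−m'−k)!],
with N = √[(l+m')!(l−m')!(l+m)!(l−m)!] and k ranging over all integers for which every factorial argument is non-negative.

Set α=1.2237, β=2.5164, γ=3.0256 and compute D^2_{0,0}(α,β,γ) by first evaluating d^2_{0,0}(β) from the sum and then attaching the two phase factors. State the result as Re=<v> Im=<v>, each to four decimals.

Re=0.4862 Im=0.0000

D^2_{0,0}(1.2237,2.5164,3.0256) = e^{-i·0·1.2237}·d^2_{0,0}(2.5164)·e^{-i·0·3.0256}. Compute d first:
c=cos(2.5164/2)=0.307530, s=sin(2.5164/2)=0.951538; N=√[2·2·2·2]=4.000000
k: max(0,(0)−(0))=0 … min(2+(0),2−(0))=2
  k=0: (−1)^0·4.0000/(4)·0.3075^4·0.9515^0 = +0.008944
  k=1: (−1)^1·4.0000/(1)·0.3075^2·0.9515^2 = -0.342522
  k=2: (−1)^2·4.0000/(4)·0.3075^0·0.9515^4 = +0.819795
d^2_{0,0}(2.5164) = +0.008944 -0.342522 +0.819795 = +0.486218
Attach z-rotation phases: D = e^{-i(0)(1.2237)}·(+0.486218)·e^{-i(0)(3.0256)} = +0.486218+0.000000i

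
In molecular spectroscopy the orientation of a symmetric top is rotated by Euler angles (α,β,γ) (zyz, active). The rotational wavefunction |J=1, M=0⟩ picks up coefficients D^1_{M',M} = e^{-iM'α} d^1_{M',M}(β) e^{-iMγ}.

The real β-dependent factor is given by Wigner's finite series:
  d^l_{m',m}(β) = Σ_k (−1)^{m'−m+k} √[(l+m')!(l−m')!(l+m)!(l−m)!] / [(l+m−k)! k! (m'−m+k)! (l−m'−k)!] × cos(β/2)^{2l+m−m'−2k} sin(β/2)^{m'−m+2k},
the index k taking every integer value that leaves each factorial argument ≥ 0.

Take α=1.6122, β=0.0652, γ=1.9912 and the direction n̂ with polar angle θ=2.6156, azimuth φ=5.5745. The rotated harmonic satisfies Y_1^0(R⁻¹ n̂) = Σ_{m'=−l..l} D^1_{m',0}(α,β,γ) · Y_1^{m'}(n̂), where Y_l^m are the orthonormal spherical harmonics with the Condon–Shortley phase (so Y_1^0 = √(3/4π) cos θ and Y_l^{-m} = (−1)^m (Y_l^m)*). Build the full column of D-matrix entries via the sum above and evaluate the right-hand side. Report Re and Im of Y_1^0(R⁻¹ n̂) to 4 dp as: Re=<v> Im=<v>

Need the full column D^1_{m',0} for m'=−1..1 at α=1.6122, β=0.0652, γ=1.9912.
cos(β/2)=0.999469, sin(β/2)=0.032594
d^1_{-1,0}: single k=1 term ⇒ +0.046071;  D = -0.001907+0.046031i
d^1_{0,0}: k∈[0..1] ⇒ +0.998938 -0.001062 = +0.997875;  D = +0.997875+0.000000i
d^1_{1,0}: single k=0 term ⇒ -0.046071;  D = +0.001907+0.046031i
Y_1^{m'}(θ=2.6156,φ=5.5745) and Σ D·Y over m':
  (-0.0019+0.0460i)·(+0.1317+0.1129i)  (+0.9979+0.0000i)·(-0.4226+0.0000i)  (+0.0019+0.0460i)·(-0.1317+0.1129i)
Y_1^0(R⁻¹ n̂) = -0.432554+0.000000i

Re=-0.4326 Im=0.0000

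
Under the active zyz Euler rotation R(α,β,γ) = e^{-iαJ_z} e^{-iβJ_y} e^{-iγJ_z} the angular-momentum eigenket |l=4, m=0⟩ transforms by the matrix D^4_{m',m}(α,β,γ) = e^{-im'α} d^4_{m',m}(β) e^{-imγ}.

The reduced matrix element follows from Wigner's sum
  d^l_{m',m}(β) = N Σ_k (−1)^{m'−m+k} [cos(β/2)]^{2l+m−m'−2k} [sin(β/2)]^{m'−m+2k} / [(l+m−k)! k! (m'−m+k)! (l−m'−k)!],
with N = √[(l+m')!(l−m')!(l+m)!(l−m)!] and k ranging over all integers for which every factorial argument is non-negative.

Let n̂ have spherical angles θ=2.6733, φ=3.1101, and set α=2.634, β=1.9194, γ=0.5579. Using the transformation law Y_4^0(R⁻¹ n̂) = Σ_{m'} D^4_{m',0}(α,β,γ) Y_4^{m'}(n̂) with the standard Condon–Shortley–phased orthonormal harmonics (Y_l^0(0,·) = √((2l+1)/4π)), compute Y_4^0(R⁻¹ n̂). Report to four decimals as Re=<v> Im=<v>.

Need the full column D^4_{m',0} for m'=−4..4 at α=2.634, β=1.9194, γ=0.5579.
cos(β/2)=0.573766, sin(β/2)=0.819019
d^4_{-4,0}: single k=4 term ⇒ +0.408004;  D = -0.180977-0.365670i
d^4_{-3,0}: k∈[3..4] ⇒ +0.404222 -0.823643 = -0.419421;  D = +0.020132-0.418938i
d^4_{-2,0}: k∈[2..4] ⇒ +0.227048 -1.233688 +0.942662 = -0.063978;  D = -0.033746+0.054355i
d^4_{-1,0}: k∈[1..4] ⇒ +0.074981 -0.916689 +1.867846 -0.634321 = +0.391818;  D = -0.342416+0.190453i
d^4_{0,0}: k∈[0..4] ⇒ +0.011746 -0.382927 +1.755569 -1.589844 +0.202467 = -0.002990;  D = -0.002990+0.000000i
d^4_{1,0}: k∈[0..3] ⇒ -0.074981 +0.916689 -1.867846 +0.634321 = -0.391818;  D = +0.342416+0.190453i
d^4_{2,0}: k∈[0..2] ⇒ +0.227048 -1.233688 +0.942662 = -0.063978;  D = -0.033746-0.054355i
d^4_{3,0}: k∈[0..1] ⇒ -0.404222 +0.823643 = +0.419421;  D = -0.020132-0.418938i
d^4_{4,0}: single k=0 term ⇒ +0.408004;  D = -0.180977+0.365670i
Y_4^{m'}(θ=2.6733,φ=3.1101) and Σ D·Y over m':
  (-0.1810-0.3657i)·(+0.0182+0.0023i)  (+0.0201-0.4189i)·(+0.1022+0.0097i)  (-0.0337+0.0544i)·(+0.3111+0.0196i)  (-0.3424+0.1905i)·(+0.4902+0.0154i)  (-0.0030+0.0000i)·(+0.1379+0.0000i)  (+0.3424+0.1905i)·(-0.4902+0.0154i)  (-0.0337-0.0544i)·(+0.3111-0.0196i)  (-0.0201-0.4189i)·(-0.1022+0.0097i)  (-0.1810+0.3657i)·(+0.0182-0.0023i)
Y_4^0(R⁻¹ n̂) = -0.357803-0.000000i

Re=-0.3578 Im=0.0000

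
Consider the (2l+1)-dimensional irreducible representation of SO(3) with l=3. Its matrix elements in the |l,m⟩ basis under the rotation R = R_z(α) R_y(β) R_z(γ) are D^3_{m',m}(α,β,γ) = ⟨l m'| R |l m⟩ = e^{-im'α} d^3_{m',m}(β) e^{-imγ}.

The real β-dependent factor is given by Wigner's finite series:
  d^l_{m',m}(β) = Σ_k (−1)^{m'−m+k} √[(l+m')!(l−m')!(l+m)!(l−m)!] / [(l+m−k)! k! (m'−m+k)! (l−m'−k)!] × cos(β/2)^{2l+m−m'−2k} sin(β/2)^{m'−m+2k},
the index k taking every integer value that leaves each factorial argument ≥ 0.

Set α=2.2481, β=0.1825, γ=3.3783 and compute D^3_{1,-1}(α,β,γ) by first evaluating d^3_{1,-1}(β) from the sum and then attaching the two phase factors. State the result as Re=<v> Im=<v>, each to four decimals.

Re=0.0207 Im=0.0438

Split into d^3_{1,-1}(β=0.1825) × two z-phases.
With c≡cos(β/2)=0.995840 and s≡sin(β/2)=0.091123, N=[24·2·2·24]^{1/2}=48.000000
k: max(0,(-1)−(1))=0 … min(3+(-1),3−(1))=2
  k=0: (−1)^2·48.0000/(8)·0.9958^4·0.0911^2 = +0.048997
  k=1: (−1)^3·48.0000/(6)·0.9958^2·0.0911^4 = -0.000547
  k=2: (−1)^4·48.0000/(48)·0.9958^0·0.0911^6 = +0.000001
d^3_{1,-1}(0.1825) = +0.048997 -0.000547 +0.000001 = +0.048450
D = (-0.626694-0.779265i)·(+0.048450)·(-0.972115-0.234503i) = +0.020663+0.043823i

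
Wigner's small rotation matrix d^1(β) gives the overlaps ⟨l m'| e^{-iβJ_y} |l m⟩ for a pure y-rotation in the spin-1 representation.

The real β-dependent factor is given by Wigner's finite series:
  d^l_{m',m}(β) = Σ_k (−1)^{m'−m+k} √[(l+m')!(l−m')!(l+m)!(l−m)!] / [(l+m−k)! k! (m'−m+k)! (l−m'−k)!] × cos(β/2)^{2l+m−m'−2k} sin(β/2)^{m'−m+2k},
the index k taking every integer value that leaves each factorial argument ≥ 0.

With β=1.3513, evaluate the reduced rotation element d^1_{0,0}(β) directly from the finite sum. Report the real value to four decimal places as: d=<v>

d^1_{0,0}(β=1.3513) via Wigner's sum:
c=cos(1.3513/2)=0.780301, s=sin(1.3513/2)=0.625405; N=√[1·1·1·1]=1.000000
k∈{0,1} keeps every argument non-negative
  k=0: (−1)^0·1.0000/(1)·0.7803^2·0.6254^0 = +0.608869
  k=1: (−1)^1·1.0000/(1)·0.7803^0·0.6254^2 = -0.391131
d^1_{0,0}(1.3513) = +0.608869 -0.391131 = +0.217738

d=0.2177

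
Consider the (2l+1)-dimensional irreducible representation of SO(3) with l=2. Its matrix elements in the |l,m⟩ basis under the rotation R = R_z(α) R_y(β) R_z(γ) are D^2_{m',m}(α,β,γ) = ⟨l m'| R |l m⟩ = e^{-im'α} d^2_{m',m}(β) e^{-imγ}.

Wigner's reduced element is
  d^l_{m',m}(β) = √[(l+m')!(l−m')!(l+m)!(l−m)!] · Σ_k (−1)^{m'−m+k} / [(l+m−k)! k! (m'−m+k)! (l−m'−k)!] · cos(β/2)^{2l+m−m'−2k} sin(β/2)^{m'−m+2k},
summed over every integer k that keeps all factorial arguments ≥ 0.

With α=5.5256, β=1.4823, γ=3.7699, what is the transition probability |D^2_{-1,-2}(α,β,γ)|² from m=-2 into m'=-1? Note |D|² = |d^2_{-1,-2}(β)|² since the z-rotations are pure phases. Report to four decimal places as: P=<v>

D^2_{-1,-2}(5.5256,1.4823,3.7699) = e^{-i·-1·5.5256}·d^2_{-1,-2}(1.4823)·e^{-i·-2·3.7699}. Compute d first:
c=cos(1.4823/2)=0.737693, s=sin(1.4823/2)=0.675137; N=√[1·6·1·24]=12.000000
Admissible k: 0..0 (factorial args all ≥0)
  k=0: (−1)^1·12.0000/(6)·0.7377^3·0.6751^1 = -0.542061
d^2_{-1,-2}(1.4823) = -0.542061
|D^2_{-1,-2}|² = |d^2_{-1,-2}(β)|² = (-0.542061)² = 0.293830 (the z-rotation phases have unit modulus)

P=0.2938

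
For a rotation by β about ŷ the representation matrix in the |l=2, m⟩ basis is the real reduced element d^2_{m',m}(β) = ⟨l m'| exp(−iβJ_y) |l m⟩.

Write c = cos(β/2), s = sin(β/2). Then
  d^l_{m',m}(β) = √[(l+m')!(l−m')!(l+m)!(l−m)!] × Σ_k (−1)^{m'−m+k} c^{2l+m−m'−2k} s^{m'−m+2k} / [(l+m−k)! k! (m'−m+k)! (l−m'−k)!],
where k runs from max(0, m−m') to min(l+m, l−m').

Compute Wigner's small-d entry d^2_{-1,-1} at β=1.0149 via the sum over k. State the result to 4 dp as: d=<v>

d=0.0423

d^2_{-1,-1}(β=1.0149) via Wigner's sum:
With c≡cos(β/2)=0.873987 and s≡sin(β/2)=0.485950, N=[1·6·1·6]^{1/2}=6.000000
k: max(0,(-1)−(-1))=0 … min(2+(-1),2−(-1))=1
  k=0: (−1)^0·6.0000/(6)·0.8740^4·0.4860^0 = +0.583471
  k=1: (−1)^1·6.0000/(2)·0.8740^2·0.4860^2 = -0.541146
d^2_{-1,-1}(1.0149) = +0.583471 -0.541146 = +0.042325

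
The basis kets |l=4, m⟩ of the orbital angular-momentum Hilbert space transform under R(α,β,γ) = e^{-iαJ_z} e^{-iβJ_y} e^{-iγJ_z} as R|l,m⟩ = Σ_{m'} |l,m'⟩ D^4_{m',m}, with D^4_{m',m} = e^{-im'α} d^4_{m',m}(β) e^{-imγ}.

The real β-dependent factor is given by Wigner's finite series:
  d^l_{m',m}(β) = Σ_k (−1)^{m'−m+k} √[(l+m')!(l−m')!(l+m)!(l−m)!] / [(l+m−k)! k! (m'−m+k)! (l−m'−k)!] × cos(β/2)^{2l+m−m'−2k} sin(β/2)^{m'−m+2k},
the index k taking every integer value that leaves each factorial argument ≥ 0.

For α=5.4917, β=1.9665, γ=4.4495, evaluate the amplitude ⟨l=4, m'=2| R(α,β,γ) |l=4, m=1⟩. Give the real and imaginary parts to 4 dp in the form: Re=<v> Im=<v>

Re=0.3645 Im=0.1029

D^4_{2,1}(5.4917,1.9665,4.4495) = e^{-i·2·5.4917}·d^4_{2,1}(1.9665)·e^{-i·1·4.4495}. Compute d first:
c=cos(1.9665/2)=0.554320, s=sin(1.9665/2)=0.832303; N=√[720·2·120·6]=1018.233765
k∈{0,1,2} keeps every argument non-negative
  k=0: (−1)^1·1018.2338/(240)·0.5543^7·0.8323^1 = -0.056786
  k=1: (−1)^2·1018.2338/(48)·0.5543^5·0.8323^3 = +0.640112
  k=2: (−1)^3·1018.2338/(72)·0.5543^3·0.8323^5 = -0.962068
d^4_{2,1}(1.9665) = -0.056786 +0.640112 -0.962068 = -0.378743
D = (-0.012174+0.999926i)·(-0.378743)·(-0.259871+0.965643i) = +0.364505+0.102870i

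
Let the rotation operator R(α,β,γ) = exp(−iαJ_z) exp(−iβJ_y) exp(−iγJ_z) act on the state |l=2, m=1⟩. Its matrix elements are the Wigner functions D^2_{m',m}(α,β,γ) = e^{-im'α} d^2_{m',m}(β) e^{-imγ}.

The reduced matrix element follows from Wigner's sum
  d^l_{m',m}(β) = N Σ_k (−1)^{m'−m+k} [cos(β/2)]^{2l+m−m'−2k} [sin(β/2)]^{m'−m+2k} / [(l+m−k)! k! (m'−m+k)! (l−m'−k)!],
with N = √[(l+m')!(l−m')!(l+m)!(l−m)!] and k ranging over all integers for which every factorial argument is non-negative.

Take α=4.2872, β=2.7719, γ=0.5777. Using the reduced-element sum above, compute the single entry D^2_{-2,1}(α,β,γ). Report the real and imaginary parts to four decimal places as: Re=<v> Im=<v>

Re=-0.0497 Im=0.3456

Split into d^2_{-2,1}(β=2.7719) × two z-phases.
With c≡cos(β/2)=0.183795 and s≡sin(β/2)=0.982965, N=[1·24·6·1]^{1/2}=12.000000
k: max(0,(1)−(-2))=3 … min(2+(1),2−(-2))=3
  k=3: (−1)^0·12.0000/(6)·0.1838^1·0.9830^3 = +0.349123
d^2_{-2,1}(2.7719) = +0.349123
Phases: e^{-i·(-2)·4.2872}=-0.659699+0.751530i, e^{-i·(1)·0.5777}=+0.837721-0.546099i ⇒ D=-0.049657+0.345573i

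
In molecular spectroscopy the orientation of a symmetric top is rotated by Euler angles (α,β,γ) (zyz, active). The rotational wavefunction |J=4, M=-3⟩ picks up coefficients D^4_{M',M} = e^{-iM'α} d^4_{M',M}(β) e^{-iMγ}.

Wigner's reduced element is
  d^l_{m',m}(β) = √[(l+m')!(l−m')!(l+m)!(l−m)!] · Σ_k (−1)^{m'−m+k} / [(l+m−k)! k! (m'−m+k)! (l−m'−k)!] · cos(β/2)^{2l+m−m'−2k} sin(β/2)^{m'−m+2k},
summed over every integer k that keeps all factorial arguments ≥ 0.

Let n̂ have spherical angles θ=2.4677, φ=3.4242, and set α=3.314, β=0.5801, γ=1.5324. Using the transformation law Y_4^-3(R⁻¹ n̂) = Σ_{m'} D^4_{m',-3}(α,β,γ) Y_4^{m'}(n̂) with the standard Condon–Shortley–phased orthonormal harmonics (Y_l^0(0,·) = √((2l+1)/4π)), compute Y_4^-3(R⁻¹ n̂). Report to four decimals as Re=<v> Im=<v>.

Need the full column D^4_{m',-3} for m'=−4..4 at α=3.314, β=0.5801, γ=1.5324.
cos(β/2)=0.958230, sin(β/2)=0.286000
d^4_{-4,-3}: single k=1 term ⇒ +0.600065;  D = +0.326054-0.503752i
d^4_{-3,-3}: k∈[0..1] ⇒ +0.710815 -0.443249 = +0.267566;  D = -0.104696+0.246232i
d^4_{-2,-3}: k∈[0..1] ⇒ -0.793811 +0.212145 = -0.581667;  D = -0.132395+0.566399i
d^4_{-1,-3}: k∈[0..1] ⇒ +0.502597 -0.074621 = +0.427976;  D = -0.024475+0.427276i
d^4_{0,-3}: k∈[0..1] ⇒ -0.223620 +0.019921 = -0.203699;  D = +0.023412+0.202349i
d^4_{1,-3}: k∈[0..1] ⇒ +0.074621 -0.003988 = +0.070633;  D = +0.020035+0.067732i
d^4_{2,-3}: k∈[0..1] ⇒ -0.018898 +0.000561 = -0.018337;  D = +0.008141+0.016431i
d^4_{3,-3}: k∈[0..1] ⇒ +0.003518 -0.000045 = +0.003473;  D = +0.002053+0.002801i
d^4_{4,-3}: single k=0 term ⇒ -0.000424;  D = +0.000306+0.000294i
Y_4^{m'}(θ=2.4677,φ=3.4242) and Σ D·Y over m':
  (+0.3261-0.5038i)·(+0.0286-0.0607i)  (-0.1047+0.2462i)·(+0.1573-0.1782i)  (-0.1324+0.5664i)·(+0.3602-0.2284i)  (-0.0245+0.4273i)·(+0.2823-0.0820i)  (+0.0234+0.2023i)·(-0.2400+0.0000i)  (+0.0200+0.0677i)·(-0.2823-0.0820i)  (+0.0081+0.0164i)·(+0.3602+0.2284i)  (+0.0021+0.0028i)·(-0.1573-0.1782i)  (+0.0003+0.0003i)·(+0.0286+0.0607i)
Y_4^-3(R⁻¹ n̂) = +0.109602+0.317698i

Re=0.1096 Im=0.3177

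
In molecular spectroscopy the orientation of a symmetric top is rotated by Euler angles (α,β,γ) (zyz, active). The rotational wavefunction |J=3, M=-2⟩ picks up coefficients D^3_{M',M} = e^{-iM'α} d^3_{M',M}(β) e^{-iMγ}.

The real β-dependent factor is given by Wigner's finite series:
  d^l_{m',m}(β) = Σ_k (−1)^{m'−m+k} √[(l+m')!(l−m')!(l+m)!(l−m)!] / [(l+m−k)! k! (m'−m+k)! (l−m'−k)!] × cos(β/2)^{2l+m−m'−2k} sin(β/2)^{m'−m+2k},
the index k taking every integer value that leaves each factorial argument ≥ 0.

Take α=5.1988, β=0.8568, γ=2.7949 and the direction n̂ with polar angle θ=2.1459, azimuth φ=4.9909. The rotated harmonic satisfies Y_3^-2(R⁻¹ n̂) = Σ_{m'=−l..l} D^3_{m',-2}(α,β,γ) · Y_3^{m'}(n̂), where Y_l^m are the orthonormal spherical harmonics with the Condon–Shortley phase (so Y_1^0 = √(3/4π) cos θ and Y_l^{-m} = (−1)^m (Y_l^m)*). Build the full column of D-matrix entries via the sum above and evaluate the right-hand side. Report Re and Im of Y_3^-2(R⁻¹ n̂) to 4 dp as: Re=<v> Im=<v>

Need the full column D^3_{m',-2} for m'=−3..3 at α=5.1988, β=0.8568, γ=2.7949.
cos(β/2)=0.909632, sin(β/2)=0.415416
d^3_{-3,-2}: single k=1 term ⇒ +0.633704;  D = -0.439251+0.456771i
d^3_{-2,-2}: k∈[0..1] ⇒ +0.566491 -0.590743 = -0.024252;  D = +0.023311+0.006689i
d^3_{-1,-2}: k∈[0..1] ⇒ -0.818108 +0.341253 = -0.476856;  D = +0.097994+0.466678i
d^3_{0,-2}: k∈[0..1] ⇒ +0.647126 -0.134966 = +0.512160;  D = +0.393896-0.327344i
d^3_{1,-2}: k∈[0..1] ⇒ -0.341253 +0.035586 = -0.305666;  D = -0.282597-0.116494i
d^3_{2,-2}: k∈[0..1] ⇒ +0.123207 -0.005139 = +0.118067;  D = +0.011248+0.117530i
d^3_{3,-2}: single k=0 term ⇒ -0.027565;  D = +0.023029-0.015148i
Y_3^{m'}(θ=2.1459,φ=4.9909) and Σ D·Y over m':
  (-0.4393+0.4568i)·(-0.1828-0.1654i)  (+0.0233+0.0067i)·(+0.3323-0.2069i)  (+0.0980+0.4667i)·(+0.0357+0.1250i)  (+0.3939-0.3273i)·(+0.3087+0.0000i)  (-0.2826-0.1165i)·(-0.0357+0.1250i)  (+0.0112+0.1175i)·(+0.3323+0.2069i)  (+0.0230-0.0151i)·(+0.1828-0.1654i)
Y_3^-2(R⁻¹ n̂) = +0.237525-0.081955i

Re=0.2375 Im=-0.0820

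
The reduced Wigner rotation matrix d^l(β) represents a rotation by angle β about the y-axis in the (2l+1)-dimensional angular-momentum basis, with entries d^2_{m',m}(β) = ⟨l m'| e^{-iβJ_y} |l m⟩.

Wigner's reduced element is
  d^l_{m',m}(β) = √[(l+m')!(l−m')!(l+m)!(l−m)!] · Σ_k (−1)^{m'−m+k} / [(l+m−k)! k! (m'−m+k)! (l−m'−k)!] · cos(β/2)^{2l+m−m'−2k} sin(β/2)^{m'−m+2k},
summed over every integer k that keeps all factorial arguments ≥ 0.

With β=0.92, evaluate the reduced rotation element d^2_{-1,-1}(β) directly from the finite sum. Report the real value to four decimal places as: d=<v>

d^2_{-1,-1}(β=0.92) via Wigner's sum:
c=cos(0.92/2)=0.896052, s=sin(0.92/2)=0.443948; N=√[1·6·1·6]=6.000000
k: max(0,(-1)−(-1))=0 … min(2+(-1),2−(-1))=1
  k=0: (−1)^0·6.0000/(6)·0.8961^4·0.4439^0 = +0.644665
  k=1: (−1)^1·6.0000/(2)·0.8961^2·0.4439^2 = -0.474736
d^2_{-1,-1}(0.92) = +0.644665 -0.474736 = +0.169928

d=0.1699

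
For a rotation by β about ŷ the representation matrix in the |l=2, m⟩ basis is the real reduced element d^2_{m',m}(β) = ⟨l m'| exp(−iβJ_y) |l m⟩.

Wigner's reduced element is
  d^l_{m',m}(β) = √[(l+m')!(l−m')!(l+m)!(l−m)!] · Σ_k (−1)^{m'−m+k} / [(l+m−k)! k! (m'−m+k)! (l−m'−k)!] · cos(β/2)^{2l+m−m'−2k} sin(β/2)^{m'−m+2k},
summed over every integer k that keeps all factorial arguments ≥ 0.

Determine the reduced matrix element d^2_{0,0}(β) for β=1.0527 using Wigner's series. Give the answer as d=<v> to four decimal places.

d^2_{0,0}(β=1.0527) via Wigner's sum:
Half-angle: c=0.864647, s=0.502381. N=√(2·2·2·2)=4.000000
k: max(0,(0)−(0))=0 … min(2+(0),2−(0))=2
  k=0: (−1)^0·4.0000/(4)·0.8646^4·0.5024^0 = +0.558926
  k=1: (−1)^1·4.0000/(1)·0.8646^2·0.5024^2 = -0.754750
  k=2: (−1)^2·4.0000/(4)·0.8646^0·0.5024^4 = +0.063699
d^2_{0,0}(1.0527) = +0.558926 -0.754750 +0.063699 = -0.132125

d=-0.1321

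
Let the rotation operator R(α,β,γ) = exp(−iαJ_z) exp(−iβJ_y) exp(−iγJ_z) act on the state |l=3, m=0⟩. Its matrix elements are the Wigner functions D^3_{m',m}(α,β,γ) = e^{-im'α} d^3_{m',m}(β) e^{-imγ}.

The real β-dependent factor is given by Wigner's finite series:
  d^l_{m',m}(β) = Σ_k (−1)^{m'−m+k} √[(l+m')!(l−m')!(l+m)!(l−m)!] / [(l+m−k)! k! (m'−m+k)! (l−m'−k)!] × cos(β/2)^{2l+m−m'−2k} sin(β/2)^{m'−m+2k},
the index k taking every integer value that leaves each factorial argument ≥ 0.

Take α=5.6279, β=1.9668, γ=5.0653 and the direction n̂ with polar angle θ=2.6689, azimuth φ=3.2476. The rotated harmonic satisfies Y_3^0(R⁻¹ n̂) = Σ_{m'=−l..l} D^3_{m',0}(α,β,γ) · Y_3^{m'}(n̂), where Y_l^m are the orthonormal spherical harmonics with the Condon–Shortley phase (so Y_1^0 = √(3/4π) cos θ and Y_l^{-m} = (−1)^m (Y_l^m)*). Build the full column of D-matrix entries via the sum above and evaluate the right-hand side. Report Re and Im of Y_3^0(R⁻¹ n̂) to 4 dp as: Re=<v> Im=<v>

Need the full column D^3_{m',0} for m'=−3..3 at α=5.6279, β=1.9668, γ=5.0653.
cos(β/2)=0.554196, sin(β/2)=0.832386
d^3_{-3,0}: single k=3 term ⇒ +0.439015;  D = -0.168961-0.405199i
d^3_{-2,0}: k∈[2..3] ⇒ +0.357984 -0.807582 = -0.449599;  D = -0.115681+0.434462i
d^3_{-1,0}: k∈[1..3] ⇒ +0.150741 -1.020179 +0.767147 = -0.102290;  D = -0.081103+0.062334i
d^3_{0,0}: k∈[0..3] ⇒ +0.028972 -0.588227 +1.326993 -0.332621 = +0.435117;  D = +0.435117+0.000000i
d^3_{1,0}: k∈[0..2] ⇒ -0.150741 +1.020179 -0.767147 = +0.102290;  D = +0.081103+0.062334i
d^3_{2,0}: k∈[0..1] ⇒ +0.357984 -0.807582 = -0.449599;  D = -0.115681-0.434462i
d^3_{3,0}: single k=0 term ⇒ -0.439015;  D = +0.168961-0.405199i
Y_3^{m'}(θ=2.6689,φ=3.2476) and Σ D·Y over m':
  (-0.1690-0.4052i)·(-0.0374+0.0123i)  (-0.1157+0.4345i)·(-0.1844+0.0397i)  (-0.0811+0.0623i)·(-0.4336+0.0461i)  (+0.4351+0.0000i)·(-0.3202+0.0000i)  (+0.0811+0.0623i)·(+0.4336+0.0461i)  (-0.1157-0.4345i)·(-0.1844-0.0397i)  (+0.1690-0.4052i)·(+0.0374+0.0123i)
Y_3^0(R⁻¹ n̂) = -0.043932+0.000000i

Re=-0.0439 Im=0.0000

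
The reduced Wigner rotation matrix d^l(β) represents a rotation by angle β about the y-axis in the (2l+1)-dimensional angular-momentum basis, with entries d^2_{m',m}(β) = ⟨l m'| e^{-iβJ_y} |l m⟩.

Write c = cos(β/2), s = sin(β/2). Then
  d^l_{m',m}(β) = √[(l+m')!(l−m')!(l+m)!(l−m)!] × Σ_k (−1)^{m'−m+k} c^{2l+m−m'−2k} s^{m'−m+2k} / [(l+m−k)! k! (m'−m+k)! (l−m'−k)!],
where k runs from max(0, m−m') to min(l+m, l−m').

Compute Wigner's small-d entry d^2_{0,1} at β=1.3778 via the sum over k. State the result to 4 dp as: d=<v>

d^2_{0,1}(β=1.3778) via Wigner's sum:
c=cos(1.3778/2)=0.771946, s=sin(1.3778/2)=0.635688; N=√[2·2·6·1]=4.898979
The bounds max(0,m−m')=1 and min(l+m,l−m')=2 give 2 terms
  k=1: (−1)^0·4.8990/(2)·0.7719^3·0.6357^1 = +0.716276
  k=2: (−1)^1·4.8990/(2)·0.7719^1·0.6357^3 = -0.485730
d^2_{0,1}(1.3778) = +0.716276 -0.485730 = +0.230545

d=0.2305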